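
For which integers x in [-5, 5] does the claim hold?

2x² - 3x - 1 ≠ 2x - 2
Track d = LHS − RHS over the integers in [-5, 5]. Equality would need d = 0, but d changes sign only between consecutive integers, jumping over 0:
x = 0: LHS = 2·0² - 3·0 - 1 = -1, RHS = 2·0 - 2 = -2; -1 ≠ -2 — holds  (d = 1)
x = 1: LHS = 2·1² - 3·1 - 1 = -2, RHS = 2·1 - 2 = 0; -2 ≠ 0 — holds  (d = -2)
x = 2: LHS = 2·2² - 3·2 - 1 = 1, RHS = 2·2 - 2 = 2; 1 ≠ 2 — holds  (d = -1)
x = 3: LHS = 2·3² - 3·3 - 1 = 8, RHS = 2·3 - 2 = 4; 8 ≠ 4 — holds  (d = 4)
Away from these crossings d keeps a constant sign, and checking every integer in [-5, 5] confirms d ≠ 0 throughout. Hence the two sides are never equal, so the relation holds for every integer in [-5, 5].

Answer: All integers in [-5, 5]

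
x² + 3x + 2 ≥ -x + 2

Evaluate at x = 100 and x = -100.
x = 100: LHS = 100² + 3·100 + 2 = 10302, RHS = -100 + 2 = -98; 10302 ≥ -98 — holds
x = -100: LHS = (-100)² + 3·(-100) + 2 = 9702, RHS = -(-100) + 2 = 102; 9702 ≥ 102 — holds

Answer: Yes, holds for both x = 100 and x = -100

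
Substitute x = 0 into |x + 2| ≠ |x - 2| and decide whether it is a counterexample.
Substitute x = 0 into the relation:
x = 0: LHS = |0 + 2| = |2| = 2, RHS = |0 - 2| = |-2| = 2; 2 ≠ 2 — FAILS

Since the claim fails at x = 0, this value is a counterexample.

Answer: Yes, x = 0 is a counterexample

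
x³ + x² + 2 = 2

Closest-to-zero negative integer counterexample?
Testing negative integers from -1 downward:
x = -1: LHS = (-1)³ + (-1)² + 2 = 2; 2 = 2 — holds
x = -2: LHS = (-2)³ + (-2)² + 2 = -2; -2 = 2 — FAILS  ← closest negative counterexample to 0

Answer: x = -2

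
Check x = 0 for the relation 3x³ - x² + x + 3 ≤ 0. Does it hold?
x = 0: LHS = 3·0³ - 0² + 0 + 3 = 3; 3 ≤ 0 — FAILS

The relation fails at x = 0, so x = 0 is a counterexample.

Answer: No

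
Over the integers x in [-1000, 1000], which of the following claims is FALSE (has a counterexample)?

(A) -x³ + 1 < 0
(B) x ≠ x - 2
(A) x = 0: LHS = -0³ + 1 = 1; 1 < 0 — FAILS

(B) Over all integers in [-1000, 1000], LHS − RHS is always positive; it is smallest at x = 0, where it equals 2:
x = 0: RHS = 0 - 2 = -2; 0 ≠ -2 — holds
At the ends of the range:
x = -1000: RHS = (-1000) - 2 = -1002; -1000 ≠ -1002 — holds
x = 1000: RHS = 1000 - 2 = 998; 1000 ≠ 998 — holds
Hence LHS − RHS is never 0, i.e. the two sides are never equal, so the relation holds for every integer in [-1000, 1000].

Only (A) has a counterexample.

Answer: A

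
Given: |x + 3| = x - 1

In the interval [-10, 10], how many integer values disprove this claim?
Counterexamples in [-10, 10]: {-10, -9, -8, -7, -6, -5, -4, -3, -2, -1, 0, 1, 2, 3, 4, 5, 6, 7, 8, 9, 10}.

Counting them gives 21 values.

Answer: 21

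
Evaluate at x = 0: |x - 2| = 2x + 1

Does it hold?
x = 0: LHS = |0 - 2| = |-2| = 2, RHS = 2·0 + 1 = 1; 2 = 1 — FAILS

The relation fails at x = 0, so x = 0 is a counterexample.

Answer: No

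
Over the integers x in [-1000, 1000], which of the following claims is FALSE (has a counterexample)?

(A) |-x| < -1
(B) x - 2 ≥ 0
(A) x = 0: LHS = |-0| = |0| = 0; 0 < -1 — FAILS
(B) x = 0: LHS = 0 - 2 = -2; -2 ≥ 0 — FAILS

Answer: Both A and B are false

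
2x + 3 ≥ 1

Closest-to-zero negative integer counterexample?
Testing negative integers from -1 downward:
x = -1: LHS = 2·(-1) + 3 = 1; 1 ≥ 1 — holds
x = -2: LHS = 2·(-2) + 3 = -1; -1 ≥ 1 — FAILS  ← closest negative counterexample to 0

Answer: x = -2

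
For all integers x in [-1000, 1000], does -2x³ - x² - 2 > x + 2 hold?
The claim fails at x = 0:
x = 0: LHS = -2·0³ - 0² - 2 = -2, RHS = 0 + 2 = 2; -2 > 2 — FAILS

Because a single integer refutes it, the statement is false.

Answer: False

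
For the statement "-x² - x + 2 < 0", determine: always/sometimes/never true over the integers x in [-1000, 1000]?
Holds at x = 2: LHS = -2² - 2 + 2 = -4; -4 < 0 — holds
Fails at x = 0: LHS = -0² - 0 + 2 = 2; 2 < 0 — FAILS
It is satisfied by some integers in the range but not all.

Answer: Sometimes true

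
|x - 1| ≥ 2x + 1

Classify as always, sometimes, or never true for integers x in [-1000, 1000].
Holds at x = 0: LHS = |0 - 1| = |-1| = 1, RHS = 2·0 + 1 = 1; 1 ≥ 1 — holds
Fails at x = 1: LHS = |1 - 1| = |0| = 0, RHS = 2·1 + 1 = 3; 0 ≥ 3 — FAILS
It is satisfied by some integers in the range but not all.

Answer: Sometimes true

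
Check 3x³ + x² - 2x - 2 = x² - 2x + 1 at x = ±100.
x = 100: LHS = 3·100³ + 100² - 2·100 - 2 = 3009798, RHS = 100² - 2·100 + 1 = 9801; 3009798 = 9801 — FAILS
x = -100: LHS = 3·(-100)³ + (-100)² - 2·(-100) - 2 = -2989802, RHS = (-100)² - 2·(-100) + 1 = 10201; -2989802 = 10201 — FAILS

Answer: No, fails for both x = 100 and x = -100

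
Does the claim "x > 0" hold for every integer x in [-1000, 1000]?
The claim fails at x = 0:
x = 0: 0 > 0 — FAILS

Because a single integer refutes it, the statement is false.

Answer: False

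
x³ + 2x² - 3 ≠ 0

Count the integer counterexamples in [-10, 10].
Counterexamples in [-10, 10]: {1}.

Counting them gives 1 values.

Answer: 1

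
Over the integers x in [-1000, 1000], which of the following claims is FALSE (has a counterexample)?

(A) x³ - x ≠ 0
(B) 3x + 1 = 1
(A) x = 0: LHS = 0³ - 0 = 0; 0 ≠ 0 — FAILS
(B) x = 1: LHS = 3·1 + 1 = 4; 4 = 1 — FAILS

Answer: Both A and B are false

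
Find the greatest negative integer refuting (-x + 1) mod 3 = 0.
Testing negative integers from -1 downward:
x = -1: LHS = (-(-1) + 1) mod 3 = 2 mod 3 = 2; 2 = 0 — FAILS  ← closest negative counterexample to 0

Answer: x = -1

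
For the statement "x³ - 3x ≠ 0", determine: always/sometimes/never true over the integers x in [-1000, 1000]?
Holds at x = 1: LHS = 1³ - 3·1 = -2; -2 ≠ 0 — holds
Fails at x = 0: LHS = 0³ - 3·0 = 0; 0 ≠ 0 — FAILS
It is satisfied by some integers in the range but not all.

Answer: Sometimes true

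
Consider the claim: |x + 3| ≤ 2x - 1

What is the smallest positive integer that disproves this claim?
Testing positive integers:
x = 1: LHS = |1 + 3| = |4| = 4, RHS = 2·1 - 1 = 1; 4 ≤ 1 — FAILS  ← smallest positive counterexample

Answer: x = 1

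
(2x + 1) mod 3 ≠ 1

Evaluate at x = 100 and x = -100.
x = 100: LHS = (2·100 + 1) mod 3 = 201 mod 3 = 0; 0 ≠ 1 — holds
x = -100: LHS = (2·(-100) + 1) mod 3 = (-199) mod 3 = 2; 2 ≠ 1 — holds

Answer: Yes, holds for both x = 100 and x = -100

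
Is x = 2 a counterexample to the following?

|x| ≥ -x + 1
Substitute x = 2 into the relation:
x = 2: LHS = |2| = 2, RHS = -2 + 1 = -1; 2 ≥ -1 — holds

The claim holds here, so x = 2 is not a counterexample. (A counterexample exists elsewhere, e.g. x = 0.)

Answer: No, x = 2 is not a counterexample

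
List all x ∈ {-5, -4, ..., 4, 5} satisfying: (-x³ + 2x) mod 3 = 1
Holds for: {-5, -2, 1, 4}
Fails for: {-4, -3, -1, 0, 2, 3, 5}

Answer: {-5, -2, 1, 4}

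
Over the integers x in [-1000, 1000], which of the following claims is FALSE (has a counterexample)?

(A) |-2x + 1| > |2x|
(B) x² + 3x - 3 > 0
(A) x = 1: LHS = |-2·1 + 1| = |-1| = 1, RHS = |2·1| = |2| = 2; 1 > 2 — FAILS
(B) x = 0: LHS = 0² + 3·0 - 3 = -3; -3 > 0 — FAILS

Answer: Both A and B are false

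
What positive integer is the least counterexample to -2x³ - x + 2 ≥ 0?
Testing positive integers:
x = 1: LHS = -2·1³ - 1 + 2 = -1; -1 ≥ 0 — FAILS  ← smallest positive counterexample

Answer: x = 1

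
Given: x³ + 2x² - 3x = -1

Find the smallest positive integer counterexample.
Testing positive integers:
x = 1: LHS = 1³ + 2·1² - 3·1 = 0; 0 = -1 — FAILS  ← smallest positive counterexample

Answer: x = 1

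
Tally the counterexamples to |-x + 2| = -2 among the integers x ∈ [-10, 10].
Counterexamples in [-10, 10]: {-10, -9, -8, -7, -6, -5, -4, -3, -2, -1, 0, 1, 2, 3, 4, 5, 6, 7, 8, 9, 10}.

Counting them gives 21 values.

Answer: 21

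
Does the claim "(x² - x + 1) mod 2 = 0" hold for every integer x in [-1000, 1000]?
The claim fails at x = 0:
x = 0: LHS = (0² - 0 + 1) mod 2 = 1 mod 2 = 1; 1 = 0 — FAILS

Because a single integer refutes it, the statement is false.

Answer: False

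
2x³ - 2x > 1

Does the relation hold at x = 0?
x = 0: LHS = 2·0³ - 2·0 = 0; 0 > 1 — FAILS

The relation fails at x = 0, so x = 0 is a counterexample.

Answer: No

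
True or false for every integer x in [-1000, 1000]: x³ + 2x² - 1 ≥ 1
The claim fails at x = 0:
x = 0: LHS = 0³ + 2·0² - 1 = -1; -1 ≥ 1 — FAILS

Because a single integer refutes it, the statement is false.

Answer: False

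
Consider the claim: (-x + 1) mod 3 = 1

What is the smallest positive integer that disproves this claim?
Testing positive integers:
x = 1: LHS = (-1 + 1) mod 3 = 0 mod 3 = 0; 0 = 1 — FAILS  ← smallest positive counterexample

Answer: x = 1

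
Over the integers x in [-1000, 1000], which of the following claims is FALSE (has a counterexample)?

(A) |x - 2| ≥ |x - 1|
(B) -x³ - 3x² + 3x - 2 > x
(A) x = 2: LHS = |2 - 2| = |0| = 0, RHS = |2 - 1| = |1| = 1; 0 ≥ 1 — FAILS
(B) x = 0: LHS = -0³ - 3·0² + 3·0 - 2 = -2; -2 > 0 — FAILS

Answer: Both A and B are false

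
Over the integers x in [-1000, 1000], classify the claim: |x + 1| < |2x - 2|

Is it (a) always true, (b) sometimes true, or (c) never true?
Holds at x = 0: LHS = |0 + 1| = |1| = 1, RHS = |2·0 - 2| = |-2| = 2; 1 < 2 — holds
Fails at x = 1: LHS = |1 + 1| = |2| = 2, RHS = |2·1 - 2| = |0| = 0; 2 < 0 — FAILS
It is satisfied by some integers in the range but not all.

Answer: Sometimes true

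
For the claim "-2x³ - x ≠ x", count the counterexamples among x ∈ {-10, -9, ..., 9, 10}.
Counterexamples in [-10, 10]: {0}.

Counting them gives 1 values.

Answer: 1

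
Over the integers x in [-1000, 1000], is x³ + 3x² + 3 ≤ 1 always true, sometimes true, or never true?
Holds at x = -4: LHS = (-4)³ + 3·(-4)² + 3 = -13; -13 ≤ 1 — holds
Fails at x = 0: LHS = 0³ + 3·0² + 3 = 3; 3 ≤ 1 — FAILS
It is satisfied by some integers in the range but not all.

Answer: Sometimes true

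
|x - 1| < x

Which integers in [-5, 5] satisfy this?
Holds for: {1, 2, 3, 4, 5}
Fails for: {-5, -4, -3, -2, -1, 0}

Answer: {1, 2, 3, 4, 5}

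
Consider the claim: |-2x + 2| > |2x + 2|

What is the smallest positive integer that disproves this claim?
Testing positive integers:
x = 1: LHS = |-2·1 + 2| = |0| = 0, RHS = |2·1 + 2| = |4| = 4; 0 > 4 — FAILS  ← smallest positive counterexample

Answer: x = 1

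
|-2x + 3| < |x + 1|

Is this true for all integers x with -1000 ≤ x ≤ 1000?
The claim fails at x = 0:
x = 0: LHS = |-2·0 + 3| = |3| = 3, RHS = |0 + 1| = |1| = 1; 3 < 1 — FAILS

Because a single integer refutes it, the statement is false.

Answer: False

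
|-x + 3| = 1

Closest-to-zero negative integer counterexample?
Testing negative integers from -1 downward:
x = -1: LHS = |-(-1) + 3| = |4| = 4; 4 = 1 — FAILS  ← closest negative counterexample to 0

Answer: x = -1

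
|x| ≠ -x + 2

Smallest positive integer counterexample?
Testing positive integers:
x = 1: LHS = |1| = 1, RHS = -1 + 2 = 1; 1 ≠ 1 — FAILS  ← smallest positive counterexample

Answer: x = 1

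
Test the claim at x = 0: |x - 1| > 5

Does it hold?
x = 0: LHS = |0 - 1| = |-1| = 1; 1 > 5 — FAILS

The relation fails at x = 0, so x = 0 is a counterexample.

Answer: No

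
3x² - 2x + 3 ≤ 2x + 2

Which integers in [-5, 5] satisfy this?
Holds for: {1}
Fails for: {-5, -4, -3, -2, -1, 0, 2, 3, 4, 5}

Answer: {1}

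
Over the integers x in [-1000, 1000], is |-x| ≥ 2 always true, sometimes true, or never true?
Holds at x = 2: LHS = |-2| = 2; 2 ≥ 2 — holds
Fails at x = 0: LHS = |-0| = |0| = 0; 0 ≥ 2 — FAILS
It is satisfied by some integers in the range but not all.

Answer: Sometimes true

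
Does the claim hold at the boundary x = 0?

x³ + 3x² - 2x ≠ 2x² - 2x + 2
x = 0: LHS = 0³ + 3·0² - 2·0 = 0, RHS = 2·0² - 2·0 + 2 = 2; 0 ≠ 2 — holds

The relation is satisfied at x = 0.

Answer: Yes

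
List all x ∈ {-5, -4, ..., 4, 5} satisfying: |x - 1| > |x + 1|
Holds for: {-5, -4, -3, -2, -1}
Fails for: {0, 1, 2, 3, 4, 5}

Answer: {-5, -4, -3, -2, -1}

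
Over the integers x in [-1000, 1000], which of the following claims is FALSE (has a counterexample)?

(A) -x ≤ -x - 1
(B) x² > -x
(A) x = 0: LHS = -0 = 0, RHS = -0 - 1 = -1; 0 ≤ -1 — FAILS
(B) x = 0: LHS = 0² = 0, RHS = -0 = 0; 0 > 0 — FAILS

Answer: Both A and B are false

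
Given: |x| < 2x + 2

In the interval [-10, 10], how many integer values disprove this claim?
Counterexamples in [-10, 10]: {-10, -9, -8, -7, -6, -5, -4, -3, -2, -1}.

Counting them gives 10 values.

Answer: 10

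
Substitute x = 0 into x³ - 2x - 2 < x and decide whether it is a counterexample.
Substitute x = 0 into the relation:
x = 0: LHS = 0³ - 2·0 - 2 = -2; -2 < 0 — holds

The claim holds here, so x = 0 is not a counterexample. (A counterexample exists elsewhere, e.g. x = -1.)

Answer: No, x = 0 is not a counterexample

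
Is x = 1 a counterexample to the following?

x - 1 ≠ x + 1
Substitute x = 1 into the relation:
x = 1: LHS = 1 - 1 = 0, RHS = 1 + 1 = 2; 0 ≠ 2 — holds

The relation holds at x = 1, so it is not a counterexample.

Answer: No, x = 1 is not a counterexample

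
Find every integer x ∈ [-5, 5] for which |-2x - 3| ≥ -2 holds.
An absolute value is never negative, so the left side is ≥ 0 for every x, while the right side is -2. Tightest case in [-5, 5] is x = -1:
x = -1: LHS = |-2·(-1) - 3| = |-1| = 1; 1 ≥ -2 — holds
Hence LHS − RHS is never negative, i.e. LHS ≥ RHS throughout, so the relation holds for every integer in [-5, 5].

Answer: All integers in [-5, 5]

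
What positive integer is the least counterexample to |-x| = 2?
Testing positive integers:
x = 1: LHS = |-1| = 1; 1 = 2 — FAILS  ← smallest positive counterexample

Answer: x = 1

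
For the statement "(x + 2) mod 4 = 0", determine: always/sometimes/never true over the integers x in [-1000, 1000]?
Holds at x = 2: LHS = (2 + 2) mod 4 = 4 mod 4 = 0; 0 = 0 — holds
Fails at x = 0: LHS = (0 + 2) mod 4 = 2 mod 4 = 2; 2 = 0 — FAILS
It is satisfied by some integers in the range but not all.

Answer: Sometimes true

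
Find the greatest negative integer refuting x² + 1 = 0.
Testing negative integers from -1 downward:
x = -1: LHS = (-1)² + 1 = 2; 2 = 0 — FAILS  ← closest negative counterexample to 0

Answer: x = -1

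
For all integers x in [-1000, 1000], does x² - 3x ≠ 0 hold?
The claim fails at x = 0:
x = 0: LHS = 0² - 3·0 = 0; 0 ≠ 0 — FAILS

Because a single integer refutes it, the statement is false.

Answer: False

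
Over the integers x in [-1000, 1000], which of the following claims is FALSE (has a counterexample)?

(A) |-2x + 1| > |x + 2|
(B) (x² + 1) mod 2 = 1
(A) x = 0: LHS = |-2·0 + 1| = |1| = 1, RHS = |0 + 2| = |2| = 2; 1 > 2 — FAILS
(B) x = 1: LHS = (1² + 1) mod 2 = 2 mod 2 = 0; 0 = 1 — FAILS

Answer: Both A and B are false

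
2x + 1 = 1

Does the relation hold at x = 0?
x = 0: LHS = 2·0 + 1 = 1; 1 = 1 — holds

The relation is satisfied at x = 0.

Answer: Yes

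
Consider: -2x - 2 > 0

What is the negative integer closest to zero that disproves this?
Testing negative integers from -1 downward:
x = -1: LHS = -2·(-1) - 2 = 0; 0 > 0 — FAILS  ← closest negative counterexample to 0

Answer: x = -1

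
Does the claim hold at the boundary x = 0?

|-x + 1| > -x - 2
x = 0: LHS = |-0 + 1| = |1| = 1, RHS = -0 - 2 = -2; 1 > -2 — holds

The relation is satisfied at x = 0.

Answer: Yes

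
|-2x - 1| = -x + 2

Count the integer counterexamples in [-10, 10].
Counterexamples in [-10, 10]: {-10, -9, -8, -7, -6, -5, -4, -2, -1, 0, 1, 2, 3, 4, 5, 6, 7, 8, 9, 10}.

Counting them gives 20 values.

Answer: 20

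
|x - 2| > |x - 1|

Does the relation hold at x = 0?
x = 0: LHS = |0 - 2| = |-2| = 2, RHS = |0 - 1| = |-1| = 1; 2 > 1 — holds

The relation is satisfied at x = 0.

Answer: Yes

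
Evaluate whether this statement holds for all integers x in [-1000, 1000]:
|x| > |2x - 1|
The claim fails at x = 0:
x = 0: LHS = |0| = 0, RHS = |2·0 - 1| = |-1| = 1; 0 > 1 — FAILS

Because a single integer refutes it, the statement is false.

Answer: False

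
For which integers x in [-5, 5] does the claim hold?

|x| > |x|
Over all integers in [-5, 5], LHS − RHS is largest at x = 0, where it equals 0:
x = 0: LHS = |0| = 0, RHS = |0| = 0; 0 > 0 — FAILS
At the ends of the range:
x = -5: LHS = |-5| = 5, RHS = |-5| = 5; 5 > 5 — FAILS
x = 5: LHS = |5| = 5, RHS = |5| = 5; 5 > 5 — FAILS
Hence LHS − RHS is never positive, i.e. LHS ≤ RHS throughout, so the claimed relation (>) fails for every integer in [-5, 5].

Answer: None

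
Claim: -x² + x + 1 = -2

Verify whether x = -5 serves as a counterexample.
Substitute x = -5 into the relation:
x = -5: LHS = -(-5)² + (-5) + 1 = -29; -29 = -2 — FAILS

Since the claim fails at x = -5, this value is a counterexample.

Answer: Yes, x = -5 is a counterexample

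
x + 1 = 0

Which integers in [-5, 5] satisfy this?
Holds for: {-1}
Fails for: {-5, -4, -3, -2, 0, 1, 2, 3, 4, 5}

Answer: {-1}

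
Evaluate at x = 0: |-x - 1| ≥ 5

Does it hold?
x = 0: LHS = |-0 - 1| = |-1| = 1; 1 ≥ 5 — FAILS

The relation fails at x = 0, so x = 0 is a counterexample.

Answer: No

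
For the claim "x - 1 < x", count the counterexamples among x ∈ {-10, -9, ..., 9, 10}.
Over all integers in [-10, 10], LHS − RHS is largest at x = 0, where it equals -1:
x = 0: LHS = 0 - 1 = -1; -1 < 0 — holds
At the ends of the range:
x = -10: LHS = (-10) - 1 = -11; -11 < -10 — holds
x = 10: LHS = 10 - 1 = 9; 9 < 10 — holds
Hence LHS − RHS is never zero or positive, i.e. LHS < RHS throughout, so the relation holds for every integer in [-10, 10].

No counterexample appears in that range.

Answer: 0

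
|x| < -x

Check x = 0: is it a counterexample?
Substitute x = 0 into the relation:
x = 0: LHS = |0| = 0, RHS = -0 = 0; 0 < 0 — FAILS

Since the claim fails at x = 0, this value is a counterexample.

Answer: Yes, x = 0 is a counterexample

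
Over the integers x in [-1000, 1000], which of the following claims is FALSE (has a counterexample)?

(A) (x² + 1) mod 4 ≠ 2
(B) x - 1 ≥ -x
(A) x = 1: LHS = (1² + 1) mod 4 = 2 mod 4 = 2; 2 ≠ 2 — FAILS
(B) x = 0: LHS = 0 - 1 = -1, RHS = -0 = 0; -1 ≥ 0 — FAILS

Answer: Both A and B are false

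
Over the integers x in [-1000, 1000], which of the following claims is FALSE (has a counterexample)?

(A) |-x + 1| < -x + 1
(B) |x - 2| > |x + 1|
(A) x = 0: LHS = |-0 + 1| = |1| = 1, RHS = -0 + 1 = 1; 1 < 1 — FAILS
(B) x = 1: LHS = |1 - 2| = |-1| = 1, RHS = |1 + 1| = |2| = 2; 1 > 2 — FAILS

Answer: Both A and B are false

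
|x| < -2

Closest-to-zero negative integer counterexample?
Testing negative integers from -1 downward:
x = -1: LHS = |-1| = 1; 1 < -2 — FAILS  ← closest negative counterexample to 0

Answer: x = -1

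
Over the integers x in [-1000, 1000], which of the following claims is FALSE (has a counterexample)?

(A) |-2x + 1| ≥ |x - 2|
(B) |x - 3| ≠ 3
(A) x = 0: LHS = |-2·0 + 1| = |1| = 1, RHS = |0 - 2| = |-2| = 2; 1 ≥ 2 — FAILS
(B) x = 0: LHS = |0 - 3| = |-3| = 3; 3 ≠ 3 — FAILS

Answer: Both A and B are false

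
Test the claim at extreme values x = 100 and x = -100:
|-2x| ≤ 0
x = 100: LHS = |-2·100| = |-200| = 200; 200 ≤ 0 — FAILS
x = -100: LHS = |-2·(-100)| = |200| = 200; 200 ≤ 0 — FAILS

Answer: No, fails for both x = 100 and x = -100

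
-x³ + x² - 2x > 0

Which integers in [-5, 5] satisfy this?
Holds for: {-5, -4, -3, -2, -1}
Fails for: {0, 1, 2, 3, 4, 5}

Answer: {-5, -4, -3, -2, -1}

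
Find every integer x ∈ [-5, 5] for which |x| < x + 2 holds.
Holds for: {0, 1, 2, 3, 4, 5}
Fails for: {-5, -4, -3, -2, -1}

Answer: {0, 1, 2, 3, 4, 5}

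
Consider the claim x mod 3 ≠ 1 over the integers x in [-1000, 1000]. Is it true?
The claim fails at x = 1:
x = 1: LHS = 1 mod 3 = 1; 1 ≠ 1 — FAILS

Because a single integer refutes it, the statement is false.

Answer: False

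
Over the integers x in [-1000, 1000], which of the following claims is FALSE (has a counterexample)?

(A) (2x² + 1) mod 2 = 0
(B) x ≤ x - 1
(A) x = 0: LHS = (2·0² + 1) mod 2 = 1 mod 2 = 1; 1 = 0 — FAILS
(B) x = 0: RHS = 0 - 1 = -1; 0 ≤ -1 — FAILS

Answer: Both A and B are false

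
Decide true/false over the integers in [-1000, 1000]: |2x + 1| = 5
The claim fails at x = 0:
x = 0: LHS = |2·0 + 1| = |1| = 1; 1 = 5 — FAILS

Because a single integer refutes it, the statement is false.

Answer: False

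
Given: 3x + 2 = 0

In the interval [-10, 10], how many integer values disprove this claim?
Counterexamples in [-10, 10]: {-10, -9, -8, -7, -6, -5, -4, -3, -2, -1, 0, 1, 2, 3, 4, 5, 6, 7, 8, 9, 10}.

Counting them gives 21 values.

Answer: 21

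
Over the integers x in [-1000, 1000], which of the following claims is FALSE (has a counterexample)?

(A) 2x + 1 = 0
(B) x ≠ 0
(A) x = 0: LHS = 2·0 + 1 = 1; 1 = 0 — FAILS
(B) x = 0: 0 ≠ 0 — FAILS

Answer: Both A and B are false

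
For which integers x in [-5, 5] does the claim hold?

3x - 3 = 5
Track d = LHS − RHS over the integers in [-5, 5]. Equality would need d = 0, but d changes sign only between consecutive integers, jumping over 0:
x = 2: LHS = 3·2 - 3 = 3; 3 = 5 — FAILS  (d = -2)
x = 3: LHS = 3·3 - 3 = 6; 6 = 5 — FAILS  (d = 1)
Away from these crossings d keeps a constant sign, and checking every integer in [-5, 5] confirms d ≠ 0 throughout. Hence the two sides are never equal, so the claimed relation (=) fails for every integer in [-5, 5].

Answer: None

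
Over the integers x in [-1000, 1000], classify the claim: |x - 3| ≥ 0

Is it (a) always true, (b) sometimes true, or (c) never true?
An absolute value is never negative, so the left side is ≥ 0 for every x, while the right side is 0. Tightest case in [-1000, 1000] is x = 3:
x = 3: LHS = |3 - 3| = |0| = 0; 0 ≥ 0 — holds
Hence LHS − RHS is never negative, i.e. LHS ≥ RHS throughout, so the relation holds for every integer in [-1000, 1000].

No counterexample exists.

Answer: Always true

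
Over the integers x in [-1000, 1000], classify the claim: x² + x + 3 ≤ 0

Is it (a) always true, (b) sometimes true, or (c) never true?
Over all integers in [-1000, 1000], LHS − RHS is smallest at x = 0, where it equals 3:
x = 0: LHS = 0² + 0 + 3 = 3; 3 ≤ 0 — FAILS
At the ends of the range:
x = -1000: LHS = (-1000)² + (-1000) + 3 = 999003; 999003 ≤ 0 — FAILS
x = 1000: LHS = 1000² + 1000 + 3 = 1001003; 1001003 ≤ 0 — FAILS
Hence LHS − RHS is never zero or negative, i.e. LHS > RHS throughout, so the claimed relation (≤) fails for every integer in [-1000, 1000].

No integer in the range satisfies it.

Answer: Never true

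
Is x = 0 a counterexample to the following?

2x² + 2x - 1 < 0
Substitute x = 0 into the relation:
x = 0: LHS = 2·0² + 2·0 - 1 = -1; -1 < 0 — holds

The claim holds here, so x = 0 is not a counterexample. (A counterexample exists elsewhere, e.g. x = 1.)

Answer: No, x = 0 is not a counterexample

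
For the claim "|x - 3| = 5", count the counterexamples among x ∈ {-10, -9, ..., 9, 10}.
Counterexamples in [-10, 10]: {-10, -9, -8, -7, -6, -5, -4, -3, -1, 0, 1, 2, 3, 4, 5, 6, 7, 9, 10}.

Counting them gives 19 values.

Answer: 19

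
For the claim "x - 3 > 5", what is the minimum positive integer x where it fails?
Testing positive integers:
x = 1: LHS = 1 - 3 = -2; -2 > 5 — FAILS  ← smallest positive counterexample

Answer: x = 1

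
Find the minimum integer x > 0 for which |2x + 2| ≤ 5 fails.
Testing positive integers:
x = 1: LHS = |2·1 + 2| = |4| = 4; 4 ≤ 5 — holds
x = 2: LHS = |2·2 + 2| = |6| = 6; 6 ≤ 5 — FAILS  ← smallest positive counterexample

Answer: x = 2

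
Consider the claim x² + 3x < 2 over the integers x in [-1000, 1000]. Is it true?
The claim fails at x = 1:
x = 1: LHS = 1² + 3·1 = 4; 4 < 2 — FAILS

Because a single integer refutes it, the statement is false.

Answer: False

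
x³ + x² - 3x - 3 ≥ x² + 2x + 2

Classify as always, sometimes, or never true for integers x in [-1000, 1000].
Holds at x = 3: LHS = 3³ + 3² - 3·3 - 3 = 24, RHS = 3² + 2·3 + 2 = 17; 24 ≥ 17 — holds
Fails at x = 0: LHS = 0³ + 0² - 3·0 - 3 = -3, RHS = 0² + 2·0 + 2 = 2; -3 ≥ 2 — FAILS
It is satisfied by some integers in the range but not all.

Answer: Sometimes true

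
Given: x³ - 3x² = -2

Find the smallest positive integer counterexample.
Testing positive integers:
x = 1: LHS = 1³ - 3·1² = -2; -2 = -2 — holds
x = 2: LHS = 2³ - 3·2² = -4; -4 = -2 — FAILS  ← smallest positive counterexample

Answer: x = 2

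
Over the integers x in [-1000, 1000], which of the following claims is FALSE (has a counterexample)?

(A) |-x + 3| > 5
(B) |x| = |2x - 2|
(A) x = 0: LHS = |-0 + 3| = |3| = 3; 3 > 5 — FAILS
(B) x = 0: LHS = |0| = 0, RHS = |2·0 - 2| = |-2| = 2; 0 = 2 — FAILS

Answer: Both A and B are false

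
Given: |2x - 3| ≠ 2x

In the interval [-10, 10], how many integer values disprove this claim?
Track d = LHS − RHS over the integers in [-10, 10]. Equality would need d = 0, but d changes sign only between consecutive integers, jumping over 0:
x = 0: LHS = |2·0 - 3| = |-3| = 3, RHS = 2·0 = 0; 3 ≠ 0 — holds  (d = 3)
x = 1: LHS = |2·1 - 3| = |-1| = 1, RHS = 2·1 = 2; 1 ≠ 2 — holds  (d = -1)
Away from these crossings d keeps a constant sign, and checking every integer in [-10, 10] confirms d ≠ 0 throughout. Hence the two sides are never equal, so the relation holds for every integer in [-10, 10].

No counterexample appears in that range.

Answer: 0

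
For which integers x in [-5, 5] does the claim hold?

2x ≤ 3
Holds for: {-5, -4, -3, -2, -1, 0, 1}
Fails for: {2, 3, 4, 5}

Answer: {-5, -4, -3, -2, -1, 0, 1}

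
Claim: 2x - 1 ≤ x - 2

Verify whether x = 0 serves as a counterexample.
Substitute x = 0 into the relation:
x = 0: LHS = 2·0 - 1 = -1, RHS = 0 - 2 = -2; -1 ≤ -2 — FAILS

Since the claim fails at x = 0, this value is a counterexample.

Answer: Yes, x = 0 is a counterexample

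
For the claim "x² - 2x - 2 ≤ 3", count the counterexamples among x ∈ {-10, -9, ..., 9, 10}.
Counterexamples in [-10, 10]: {-10, -9, -8, -7, -6, -5, -4, -3, -2, 4, 5, 6, 7, 8, 9, 10}.

Counting them gives 16 values.

Answer: 16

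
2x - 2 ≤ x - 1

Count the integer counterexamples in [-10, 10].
Counterexamples in [-10, 10]: {2, 3, 4, 5, 6, 7, 8, 9, 10}.

Counting them gives 9 values.

Answer: 9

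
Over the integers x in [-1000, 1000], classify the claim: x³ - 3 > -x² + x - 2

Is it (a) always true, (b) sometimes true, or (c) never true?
Holds at x = 2: LHS = 2³ - 3 = 5, RHS = -2² + 2 - 2 = -4; 5 > -4 — holds
Fails at x = 0: LHS = 0³ - 3 = -3, RHS = -0² + 0 - 2 = -2; -3 > -2 — FAILS
It is satisfied by some integers in the range but not all.

Answer: Sometimes true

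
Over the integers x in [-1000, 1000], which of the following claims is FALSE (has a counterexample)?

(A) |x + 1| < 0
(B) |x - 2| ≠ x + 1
(A) x = 0: LHS = |0 + 1| = |1| = 1; 1 < 0 — FAILS

(B) Track d = LHS − RHS over the integers in [-1000, 1000]. Equality would need d = 0, but d changes sign only between consecutive integers, jumping over 0:
x = 0: LHS = |0 - 2| = |-2| = 2, RHS = 0 + 1 = 1; 2 ≠ 1 — holds  (d = 1)
x = 1: LHS = |1 - 2| = |-1| = 1, RHS = 1 + 1 = 2; 1 ≠ 2 — holds  (d = -1)
Away from these crossings d keeps a constant sign, and checking every integer in [-1000, 1000] confirms d ≠ 0 throughout. Hence the two sides are never equal, so the relation holds for every integer in [-1000, 1000].

Only (A) has a counterexample.

Answer: A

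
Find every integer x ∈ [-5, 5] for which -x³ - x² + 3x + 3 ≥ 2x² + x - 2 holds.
Holds for: {-5, -4, -1, 0, 1}
Fails for: {-3, -2, 2, 3, 4, 5}

Answer: {-5, -4, -1, 0, 1}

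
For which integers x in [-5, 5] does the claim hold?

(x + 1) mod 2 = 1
Holds for: {-4, -2, 0, 2, 4}
Fails for: {-5, -3, -1, 1, 3, 5}

Answer: {-4, -2, 0, 2, 4}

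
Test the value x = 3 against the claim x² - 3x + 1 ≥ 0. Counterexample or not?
Substitute x = 3 into the relation:
x = 3: LHS = 3² - 3·3 + 1 = 1; 1 ≥ 0 — holds

The claim holds here, so x = 3 is not a counterexample. (A counterexample exists elsewhere, e.g. x = 1.)

Answer: No, x = 3 is not a counterexample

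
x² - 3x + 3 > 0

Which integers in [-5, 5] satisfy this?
Over all integers in [-5, 5], LHS − RHS is smallest at x = 1, where it equals 1:
x = 1: LHS = 1² - 3·1 + 3 = 1; 1 > 0 — holds
At the ends of the range:
x = -5: LHS = (-5)² - 3·(-5) + 3 = 43; 43 > 0 — holds
x = 5: LHS = 5² - 3·5 + 3 = 13; 13 > 0 — holds
Hence LHS − RHS is never zero or negative, i.e. LHS > RHS throughout, so the relation holds for every integer in [-5, 5].

Answer: All integers in [-5, 5]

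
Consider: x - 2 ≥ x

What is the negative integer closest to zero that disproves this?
Testing negative integers from -1 downward:
x = -1: LHS = (-1) - 2 = -3; -3 ≥ -1 — FAILS  ← closest negative counterexample to 0

Answer: x = -1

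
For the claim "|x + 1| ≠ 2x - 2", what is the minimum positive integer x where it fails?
Testing positive integers:
x = 1: LHS = |1 + 1| = |2| = 2, RHS = 2·1 - 2 = 0; 2 ≠ 0 — holds
x = 2: LHS = |2 + 1| = |3| = 3, RHS = 2·2 - 2 = 2; 3 ≠ 2 — holds
x = 3: LHS = |3 + 1| = |4| = 4, RHS = 2·3 - 2 = 4; 4 ≠ 4 — FAILS  ← smallest positive counterexample

Answer: x = 3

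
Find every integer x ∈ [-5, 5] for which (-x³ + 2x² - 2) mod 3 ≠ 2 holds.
Holds for: {-4, -3, -1, 0, 2, 3, 5}
Fails for: {-5, -2, 1, 4}

Answer: {-4, -3, -1, 0, 2, 3, 5}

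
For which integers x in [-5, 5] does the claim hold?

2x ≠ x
Holds for: {-5, -4, -3, -2, -1, 1, 2, 3, 4, 5}
Fails for: {0}

Answer: {-5, -4, -3, -2, -1, 1, 2, 3, 4, 5}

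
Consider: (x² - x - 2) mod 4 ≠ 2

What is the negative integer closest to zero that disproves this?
Testing negative integers from -1 downward:
x = -1: LHS = ((-1)² - (-1) - 2) mod 4 = 0 mod 4 = 0; 0 ≠ 2 — holds
x = -2: LHS = ((-2)² - (-2) - 2) mod 4 = 4 mod 4 = 0; 0 ≠ 2 — holds
x = -3: LHS = ((-3)² - (-3) - 2) mod 4 = 10 mod 4 = 2; 2 ≠ 2 — FAILS  ← closest negative counterexample to 0

Answer: x = -3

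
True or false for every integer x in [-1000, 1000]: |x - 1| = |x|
The claim fails at x = 0:
x = 0: LHS = |0 - 1| = |-1| = 1, RHS = |0| = 0; 1 = 0 — FAILS

Because a single integer refutes it, the statement is false.

Answer: False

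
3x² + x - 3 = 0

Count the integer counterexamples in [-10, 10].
Counterexamples in [-10, 10]: {-10, -9, -8, -7, -6, -5, -4, -3, -2, -1, 0, 1, 2, 3, 4, 5, 6, 7, 8, 9, 10}.

Counting them gives 21 values.

Answer: 21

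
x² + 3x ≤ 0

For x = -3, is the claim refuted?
Substitute x = -3 into the relation:
x = -3: LHS = (-3)² + 3·(-3) = 0; 0 ≤ 0 — holds

The claim holds here, so x = -3 is not a counterexample. (A counterexample exists elsewhere, e.g. x = 1.)

Answer: No, x = -3 is not a counterexample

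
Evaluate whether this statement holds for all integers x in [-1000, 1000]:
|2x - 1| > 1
The claim fails at x = 0:
x = 0: LHS = |2·0 - 1| = |-1| = 1; 1 > 1 — FAILS

Because a single integer refutes it, the statement is false.

Answer: False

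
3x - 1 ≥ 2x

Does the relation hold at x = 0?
x = 0: LHS = 3·0 - 1 = -1, RHS = 2·0 = 0; -1 ≥ 0 — FAILS

The relation fails at x = 0, so x = 0 is a counterexample.

Answer: No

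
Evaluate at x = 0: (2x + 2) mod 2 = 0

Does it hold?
x = 0: LHS = (2·0 + 2) mod 2 = 2 mod 2 = 0; 0 = 0 — holds

The relation is satisfied at x = 0.

Answer: Yes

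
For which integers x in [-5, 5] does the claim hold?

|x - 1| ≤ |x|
Holds for: {1, 2, 3, 4, 5}
Fails for: {-5, -4, -3, -2, -1, 0}

Answer: {1, 2, 3, 4, 5}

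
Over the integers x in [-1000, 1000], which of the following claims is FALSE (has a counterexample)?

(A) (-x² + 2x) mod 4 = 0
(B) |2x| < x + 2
(A) x = 1: LHS = (-1² + 2·1) mod 4 = 1 mod 4 = 1; 1 = 0 — FAILS
(B) x = -1: LHS = |2·(-1)| = |-2| = 2, RHS = (-1) + 2 = 1; 2 < 1 — FAILS

Answer: Both A and B are false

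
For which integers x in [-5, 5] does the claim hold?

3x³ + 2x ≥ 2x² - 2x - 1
Holds for: {0, 1, 2, 3, 4, 5}
Fails for: {-5, -4, -3, -2, -1}

Answer: {0, 1, 2, 3, 4, 5}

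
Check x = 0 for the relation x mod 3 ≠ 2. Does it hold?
x = 0: LHS = 0 mod 3 = 0; 0 ≠ 2 — holds

The relation is satisfied at x = 0.

Answer: Yes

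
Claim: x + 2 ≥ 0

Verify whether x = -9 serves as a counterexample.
Substitute x = -9 into the relation:
x = -9: LHS = (-9) + 2 = -7; -7 ≥ 0 — FAILS

Since the claim fails at x = -9, this value is a counterexample.

Answer: Yes, x = -9 is a counterexample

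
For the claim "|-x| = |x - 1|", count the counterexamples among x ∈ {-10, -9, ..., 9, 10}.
Counterexamples in [-10, 10]: {-10, -9, -8, -7, -6, -5, -4, -3, -2, -1, 0, 1, 2, 3, 4, 5, 6, 7, 8, 9, 10}.

Counting them gives 21 values.

Answer: 21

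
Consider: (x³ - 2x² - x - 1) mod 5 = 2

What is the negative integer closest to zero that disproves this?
Testing negative integers from -1 downward:
x = -1: LHS = ((-1)³ - 2·(-1)² - (-1) - 1) mod 5 = (-3) mod 5 = 2; 2 = 2 — holds
x = -2: LHS = ((-2)³ - 2·(-2)² - (-2) - 1) mod 5 = (-15) mod 5 = 0; 0 = 2 — FAILS  ← closest negative counterexample to 0

Answer: x = -2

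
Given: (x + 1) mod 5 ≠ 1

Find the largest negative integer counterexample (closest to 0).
Testing negative integers from -1 downward:
x = -1: LHS = ((-1) + 1) mod 5 = 0 mod 5 = 0; 0 ≠ 1 — holds
x = -2: LHS = ((-2) + 1) mod 5 = (-1) mod 5 = 4; 4 ≠ 1 — holds
x = -3: LHS = ((-3) + 1) mod 5 = (-2) mod 5 = 3; 3 ≠ 1 — holds
x = -4: LHS = ((-4) + 1) mod 5 = (-3) mod 5 = 2; 2 ≠ 1 — holds
x = -5: LHS = ((-5) + 1) mod 5 = (-4) mod 5 = 1; 1 ≠ 1 — FAILS  ← closest negative counterexample to 0

Answer: x = -5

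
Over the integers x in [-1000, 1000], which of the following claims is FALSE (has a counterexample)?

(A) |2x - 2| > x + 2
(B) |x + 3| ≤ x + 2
(A) x = 0: LHS = |2·0 - 2| = |-2| = 2, RHS = 0 + 2 = 2; 2 > 2 — FAILS
(B) x = 0: LHS = |0 + 3| = |3| = 3, RHS = 0 + 2 = 2; 3 ≤ 2 — FAILS

Answer: Both A and B are false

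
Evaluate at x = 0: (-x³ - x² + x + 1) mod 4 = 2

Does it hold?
x = 0: LHS = (-0³ - 0² + 0 + 1) mod 4 = 1 mod 4 = 1; 1 = 2 — FAILS

The relation fails at x = 0, so x = 0 is a counterexample.

Answer: No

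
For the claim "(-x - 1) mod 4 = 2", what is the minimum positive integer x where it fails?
Testing positive integers:
x = 1: LHS = (-1 - 1) mod 4 = (-2) mod 4 = 2; 2 = 2 — holds
x = 2: LHS = (-2 - 1) mod 4 = (-3) mod 4 = 1; 1 = 2 — FAILS  ← smallest positive counterexample

Answer: x = 2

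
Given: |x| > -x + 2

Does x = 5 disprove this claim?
Substitute x = 5 into the relation:
x = 5: LHS = |5| = 5, RHS = -5 + 2 = -3; 5 > -3 — holds

The claim holds here, so x = 5 is not a counterexample. (A counterexample exists elsewhere, e.g. x = 0.)

Answer: No, x = 5 is not a counterexample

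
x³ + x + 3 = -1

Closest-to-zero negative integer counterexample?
Testing negative integers from -1 downward:
x = -1: LHS = (-1)³ + (-1) + 3 = 1; 1 = -1 — FAILS  ← closest negative counterexample to 0

Answer: x = -1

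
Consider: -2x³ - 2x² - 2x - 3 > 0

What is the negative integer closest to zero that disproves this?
Testing negative integers from -1 downward:
x = -1: LHS = -2·(-1)³ - 2·(-1)² - 2·(-1) - 3 = -1; -1 > 0 — FAILS  ← closest negative counterexample to 0

Answer: x = -1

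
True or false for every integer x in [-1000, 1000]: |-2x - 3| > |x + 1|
The claim fails at x = -2:
x = -2: LHS = |-2·(-2) - 3| = |1| = 1, RHS = |(-2) + 1| = |-1| = 1; 1 > 1 — FAILS

Because a single integer refutes it, the statement is false.

Answer: False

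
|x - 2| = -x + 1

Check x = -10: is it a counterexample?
Substitute x = -10 into the relation:
x = -10: LHS = |(-10) - 2| = |-12| = 12, RHS = -(-10) + 1 = 11; 12 = 11 — FAILS

Since the claim fails at x = -10, this value is a counterexample.

Answer: Yes, x = -10 is a counterexample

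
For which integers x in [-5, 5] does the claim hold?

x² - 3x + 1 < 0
Holds for: {1, 2}
Fails for: {-5, -4, -3, -2, -1, 0, 3, 4, 5}

Answer: {1, 2}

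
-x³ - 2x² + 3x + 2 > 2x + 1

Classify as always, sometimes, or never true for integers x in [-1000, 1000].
Holds at x = 0: LHS = -0³ - 2·0² + 3·0 + 2 = 2, RHS = 2·0 + 1 = 1; 2 > 1 — holds
Fails at x = 1: LHS = -1³ - 2·1² + 3·1 + 2 = 2, RHS = 2·1 + 1 = 3; 2 > 3 — FAILS
It is satisfied by some integers in the range but not all.

Answer: Sometimes true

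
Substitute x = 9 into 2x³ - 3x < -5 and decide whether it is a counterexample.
Substitute x = 9 into the relation:
x = 9: LHS = 2·9³ - 3·9 = 1431; 1431 < -5 — FAILS

Since the claim fails at x = 9, this value is a counterexample.

Answer: Yes, x = 9 is a counterexample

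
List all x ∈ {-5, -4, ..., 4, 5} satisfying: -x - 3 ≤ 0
Holds for: {-3, -2, -1, 0, 1, 2, 3, 4, 5}
Fails for: {-5, -4}

Answer: {-3, -2, -1, 0, 1, 2, 3, 4, 5}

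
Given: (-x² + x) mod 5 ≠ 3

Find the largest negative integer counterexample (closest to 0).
Testing negative integers from -1 downward:
x = -1: LHS = (-(-1)² + (-1)) mod 5 = (-2) mod 5 = 3; 3 ≠ 3 — FAILS  ← closest negative counterexample to 0

Answer: x = -1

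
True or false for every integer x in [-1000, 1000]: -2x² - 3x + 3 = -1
The claim fails at x = 0:
x = 0: LHS = -2·0² - 3·0 + 3 = 3; 3 = -1 — FAILS

Because a single integer refutes it, the statement is false.

Answer: False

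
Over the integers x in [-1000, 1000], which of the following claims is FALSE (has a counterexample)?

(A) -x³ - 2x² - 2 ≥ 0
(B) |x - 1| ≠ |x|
(A) x = 0: LHS = -0³ - 2·0² - 2 = -2; -2 ≥ 0 — FAILS

(B) Track d = LHS − RHS over the integers in [-1000, 1000]. Equality would need d = 0, but d changes sign only between consecutive integers, jumping over 0:
x = 0: LHS = |0 - 1| = |-1| = 1, RHS = |0| = 0; 1 ≠ 0 — holds  (d = 1)
x = 1: LHS = |1 - 1| = |0| = 0, RHS = |1| = 1; 0 ≠ 1 — holds  (d = -1)
Away from these crossings d keeps a constant sign, and checking every integer in [-1000, 1000] confirms d ≠ 0 throughout. Hence the two sides are never equal, so the relation holds for every integer in [-1000, 1000].

Only (A) has a counterexample.

Answer: A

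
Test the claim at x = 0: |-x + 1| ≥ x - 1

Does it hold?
x = 0: LHS = |-0 + 1| = |1| = 1, RHS = 0 - 1 = -1; 1 ≥ -1 — holds

The relation is satisfied at x = 0.

Answer: Yes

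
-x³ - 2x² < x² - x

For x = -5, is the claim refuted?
Substitute x = -5 into the relation:
x = -5: LHS = -(-5)³ - 2·(-5)² = 75, RHS = (-5)² - (-5) = 30; 75 < 30 — FAILS

Since the claim fails at x = -5, this value is a counterexample.

Answer: Yes, x = -5 is a counterexample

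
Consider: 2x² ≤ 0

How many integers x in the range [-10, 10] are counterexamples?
Counterexamples in [-10, 10]: {-10, -9, -8, -7, -6, -5, -4, -3, -2, -1, 1, 2, 3, 4, 5, 6, 7, 8, 9, 10}.

Counting them gives 20 values.

Answer: 20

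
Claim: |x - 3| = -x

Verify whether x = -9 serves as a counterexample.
Substitute x = -9 into the relation:
x = -9: LHS = |(-9) - 3| = |-12| = 12, RHS = -(-9) = 9; 12 = 9 — FAILS

Since the claim fails at x = -9, this value is a counterexample.

Answer: Yes, x = -9 is a counterexample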